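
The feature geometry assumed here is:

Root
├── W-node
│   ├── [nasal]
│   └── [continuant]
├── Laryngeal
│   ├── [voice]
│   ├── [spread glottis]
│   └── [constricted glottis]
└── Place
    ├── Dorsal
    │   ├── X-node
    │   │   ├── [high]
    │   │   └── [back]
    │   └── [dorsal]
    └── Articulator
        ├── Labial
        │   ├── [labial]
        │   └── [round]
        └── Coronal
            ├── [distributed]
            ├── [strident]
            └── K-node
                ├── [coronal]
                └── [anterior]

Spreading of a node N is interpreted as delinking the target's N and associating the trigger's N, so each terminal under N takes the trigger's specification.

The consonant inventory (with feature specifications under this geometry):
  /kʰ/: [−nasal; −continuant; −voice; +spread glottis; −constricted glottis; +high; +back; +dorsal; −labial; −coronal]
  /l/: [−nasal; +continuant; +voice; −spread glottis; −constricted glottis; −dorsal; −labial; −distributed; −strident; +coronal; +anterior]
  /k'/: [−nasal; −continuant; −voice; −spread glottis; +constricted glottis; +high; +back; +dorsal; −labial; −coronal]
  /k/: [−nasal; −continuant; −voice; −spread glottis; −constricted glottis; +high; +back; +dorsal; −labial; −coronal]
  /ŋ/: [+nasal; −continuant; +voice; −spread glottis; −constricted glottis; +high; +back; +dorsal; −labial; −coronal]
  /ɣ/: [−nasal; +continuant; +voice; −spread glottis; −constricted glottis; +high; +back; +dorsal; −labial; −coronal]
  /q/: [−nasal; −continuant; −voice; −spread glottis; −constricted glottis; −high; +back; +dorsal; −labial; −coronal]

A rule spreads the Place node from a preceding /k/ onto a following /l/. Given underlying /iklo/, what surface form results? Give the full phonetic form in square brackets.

[ikɣo]

Terminals under Place in this geometry: [high], [back], [dorsal], [labial], [round], [distributed], [strident], [coronal], [anterior].
The target acquires /k/'s values for everything under Place — [+high], [+back], [+dorsal], [−labial], [−coronal] — while keeping its own [nasal], [continuant], [voice], ….
The resulting bundle matches /ɣ/ in the inventory; substituting it for /l/ gives [ikɣo].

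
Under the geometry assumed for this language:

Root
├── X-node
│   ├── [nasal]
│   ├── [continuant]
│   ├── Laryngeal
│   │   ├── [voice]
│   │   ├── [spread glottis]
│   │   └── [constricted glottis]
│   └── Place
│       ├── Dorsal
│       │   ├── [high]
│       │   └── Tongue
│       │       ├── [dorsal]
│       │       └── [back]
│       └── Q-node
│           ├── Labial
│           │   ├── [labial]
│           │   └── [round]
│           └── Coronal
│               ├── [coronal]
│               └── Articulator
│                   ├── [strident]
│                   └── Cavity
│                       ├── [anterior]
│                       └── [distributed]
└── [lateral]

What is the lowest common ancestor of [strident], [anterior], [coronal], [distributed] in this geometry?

[strident] lies under Articulator (below X-node).
[anterior]: Root / X-node / Place / Q-node / Coronal / Articulator / Cavity / [anterior].
[coronal]: Root / X-node / Place / Q-node / Coronal / [coronal].
[distributed]: Root / X-node / Place / Q-node / Coronal / Articulator / Cavity / [distributed].
These paths first converge at Coronal; no daughter of Coronal dominates all 4 features, so Coronal is the minimal constituent.

Coronal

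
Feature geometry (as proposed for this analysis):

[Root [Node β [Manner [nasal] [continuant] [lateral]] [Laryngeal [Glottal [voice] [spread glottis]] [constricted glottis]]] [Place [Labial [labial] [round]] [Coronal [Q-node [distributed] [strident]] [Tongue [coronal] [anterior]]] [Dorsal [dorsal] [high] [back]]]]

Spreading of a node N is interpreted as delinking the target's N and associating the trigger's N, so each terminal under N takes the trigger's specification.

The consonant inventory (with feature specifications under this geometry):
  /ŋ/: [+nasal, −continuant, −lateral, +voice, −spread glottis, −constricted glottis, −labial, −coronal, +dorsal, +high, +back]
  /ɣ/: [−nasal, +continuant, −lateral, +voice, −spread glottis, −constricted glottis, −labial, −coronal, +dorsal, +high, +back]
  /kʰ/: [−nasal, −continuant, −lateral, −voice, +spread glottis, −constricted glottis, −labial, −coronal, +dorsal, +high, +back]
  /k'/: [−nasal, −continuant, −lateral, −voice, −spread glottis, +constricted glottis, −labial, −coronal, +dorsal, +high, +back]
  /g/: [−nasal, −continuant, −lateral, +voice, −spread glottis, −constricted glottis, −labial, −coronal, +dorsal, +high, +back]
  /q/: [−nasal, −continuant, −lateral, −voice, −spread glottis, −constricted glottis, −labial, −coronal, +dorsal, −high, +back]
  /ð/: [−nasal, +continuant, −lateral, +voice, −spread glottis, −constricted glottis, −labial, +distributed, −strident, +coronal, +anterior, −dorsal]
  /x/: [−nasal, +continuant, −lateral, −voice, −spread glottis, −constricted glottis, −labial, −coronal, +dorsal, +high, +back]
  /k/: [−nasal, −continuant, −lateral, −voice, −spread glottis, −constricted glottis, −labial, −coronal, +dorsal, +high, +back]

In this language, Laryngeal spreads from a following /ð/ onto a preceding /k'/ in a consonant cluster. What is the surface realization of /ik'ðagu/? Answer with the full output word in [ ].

Laryngeal immediately or transitively dominates [voice], [spread glottis], [constricted glottis].
Spreading Laryngeal from /ð/ onto /k'/ replaces those values with /ð/'s: [+voice], [−spread glottis], [−constricted glottis]. Features outside Laryngeal ([nasal], [continuant], [lateral], …) stay as in /k'/.
Among the inventory, only /g/ has exactly this specification, giving the surface form [igðagu].

[igðagu]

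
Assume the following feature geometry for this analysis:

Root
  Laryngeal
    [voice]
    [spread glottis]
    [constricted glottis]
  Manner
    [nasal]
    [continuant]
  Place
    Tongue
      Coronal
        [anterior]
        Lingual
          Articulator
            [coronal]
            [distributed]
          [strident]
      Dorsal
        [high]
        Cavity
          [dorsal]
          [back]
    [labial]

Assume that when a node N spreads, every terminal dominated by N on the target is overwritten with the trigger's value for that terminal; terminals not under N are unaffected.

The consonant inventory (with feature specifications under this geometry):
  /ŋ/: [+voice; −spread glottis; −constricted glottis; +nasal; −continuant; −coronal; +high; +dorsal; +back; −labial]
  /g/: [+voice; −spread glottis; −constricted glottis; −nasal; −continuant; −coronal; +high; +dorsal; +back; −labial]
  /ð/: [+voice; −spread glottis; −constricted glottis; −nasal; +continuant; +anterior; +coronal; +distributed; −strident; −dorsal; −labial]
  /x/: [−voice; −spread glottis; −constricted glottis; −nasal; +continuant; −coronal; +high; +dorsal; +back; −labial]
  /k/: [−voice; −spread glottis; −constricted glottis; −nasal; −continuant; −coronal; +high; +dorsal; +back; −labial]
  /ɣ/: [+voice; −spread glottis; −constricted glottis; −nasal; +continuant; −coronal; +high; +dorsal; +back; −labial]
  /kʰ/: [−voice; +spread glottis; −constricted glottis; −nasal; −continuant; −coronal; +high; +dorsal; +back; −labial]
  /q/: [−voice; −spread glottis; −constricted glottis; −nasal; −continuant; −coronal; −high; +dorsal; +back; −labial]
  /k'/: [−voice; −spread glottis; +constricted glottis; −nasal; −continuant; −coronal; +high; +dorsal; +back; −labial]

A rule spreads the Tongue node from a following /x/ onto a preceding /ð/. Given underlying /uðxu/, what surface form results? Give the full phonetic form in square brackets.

Tongue immediately or transitively dominates [anterior], [coronal], [distributed], [strident], [high], [dorsal], [back].
The target acquires /x/'s values for everything under Tongue — [−coronal], [+high], [+dorsal], [+back] — while keeping its own [voice], [spread glottis], [constricted glottis], ….
The resulting bundle matches /ɣ/ in the inventory; substituting it for /ð/ gives [uɣxu].

[uɣxu]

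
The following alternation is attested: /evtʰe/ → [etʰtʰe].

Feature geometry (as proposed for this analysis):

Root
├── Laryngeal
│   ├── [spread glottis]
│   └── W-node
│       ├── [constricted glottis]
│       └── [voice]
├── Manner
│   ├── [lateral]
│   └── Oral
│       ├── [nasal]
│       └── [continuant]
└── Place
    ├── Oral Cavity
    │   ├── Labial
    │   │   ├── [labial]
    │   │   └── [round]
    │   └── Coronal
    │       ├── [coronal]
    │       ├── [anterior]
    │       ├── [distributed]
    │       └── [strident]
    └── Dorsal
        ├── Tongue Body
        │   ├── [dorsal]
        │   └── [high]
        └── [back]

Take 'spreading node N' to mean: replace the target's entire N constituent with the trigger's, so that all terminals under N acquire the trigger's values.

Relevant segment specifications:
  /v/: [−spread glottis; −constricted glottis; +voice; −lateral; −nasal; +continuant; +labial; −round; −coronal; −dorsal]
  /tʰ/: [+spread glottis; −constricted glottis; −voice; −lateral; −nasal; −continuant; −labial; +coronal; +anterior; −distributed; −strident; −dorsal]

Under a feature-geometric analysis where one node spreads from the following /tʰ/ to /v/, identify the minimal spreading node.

Root

/v/ and [tʰ] differ in [voice], [spread glottis], [continuant], [labial], [round], [coronal], [anterior], [distributed], [strident]; every other specified feature is identical.
In this geometry the lowest node dominating all of them is Root: every daughter of Root dominates only a proper subset, so no lower node suffices.
If Root spreads, every terminal under it takes /tʰ/'s value, producing [tʰ] as observed.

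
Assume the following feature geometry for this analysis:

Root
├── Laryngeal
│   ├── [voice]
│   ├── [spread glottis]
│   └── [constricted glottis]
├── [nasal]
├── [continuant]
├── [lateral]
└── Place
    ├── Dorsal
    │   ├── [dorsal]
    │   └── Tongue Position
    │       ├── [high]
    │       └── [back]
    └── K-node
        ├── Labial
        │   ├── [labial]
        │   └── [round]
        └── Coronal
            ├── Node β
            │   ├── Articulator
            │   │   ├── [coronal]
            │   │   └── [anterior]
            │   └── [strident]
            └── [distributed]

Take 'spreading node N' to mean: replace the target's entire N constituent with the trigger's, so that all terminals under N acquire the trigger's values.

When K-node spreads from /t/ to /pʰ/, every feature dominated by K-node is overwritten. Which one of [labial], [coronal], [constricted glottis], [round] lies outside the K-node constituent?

K-node dominates exactly [labial], [round], [coronal], [anterior], [strident], [distributed].
Spreading K-node replaces [labial], [round], [coronal] with the trigger's values, since each sits inside the K-node constituent.
But [constricted glottis] is a dependent of Laryngeal, outside K-node; it is therefore untouched by the spreading.

[constricted glottis]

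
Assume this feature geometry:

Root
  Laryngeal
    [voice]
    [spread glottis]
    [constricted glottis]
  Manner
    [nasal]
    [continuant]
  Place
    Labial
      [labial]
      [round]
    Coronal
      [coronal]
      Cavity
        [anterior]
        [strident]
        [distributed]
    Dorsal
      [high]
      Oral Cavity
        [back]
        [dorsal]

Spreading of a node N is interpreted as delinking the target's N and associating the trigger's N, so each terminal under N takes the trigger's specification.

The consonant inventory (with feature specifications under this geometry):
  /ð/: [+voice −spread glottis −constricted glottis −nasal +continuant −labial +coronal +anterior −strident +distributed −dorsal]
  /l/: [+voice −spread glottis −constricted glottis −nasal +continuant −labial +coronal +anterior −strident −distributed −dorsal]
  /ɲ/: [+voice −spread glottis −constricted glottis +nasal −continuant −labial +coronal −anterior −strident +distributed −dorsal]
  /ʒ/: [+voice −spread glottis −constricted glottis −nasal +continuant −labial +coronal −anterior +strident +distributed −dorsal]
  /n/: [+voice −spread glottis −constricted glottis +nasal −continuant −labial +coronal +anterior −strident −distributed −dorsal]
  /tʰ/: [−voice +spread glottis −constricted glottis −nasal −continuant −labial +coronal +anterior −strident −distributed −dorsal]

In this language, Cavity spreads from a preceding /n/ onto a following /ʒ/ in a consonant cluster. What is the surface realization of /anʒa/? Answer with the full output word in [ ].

Terminals under Cavity in this geometry: [anterior], [strident], [distributed].
Spreading Cavity from /n/ onto /ʒ/ replaces those values with /n/'s: [+anterior], [−strident], [−distributed]. Features outside Cavity ([voice], [spread glottis], [constricted glottis], …) stay as in /ʒ/.
The resulting bundle matches /l/ in the inventory; substituting it for /ʒ/ gives [anla].

[anla]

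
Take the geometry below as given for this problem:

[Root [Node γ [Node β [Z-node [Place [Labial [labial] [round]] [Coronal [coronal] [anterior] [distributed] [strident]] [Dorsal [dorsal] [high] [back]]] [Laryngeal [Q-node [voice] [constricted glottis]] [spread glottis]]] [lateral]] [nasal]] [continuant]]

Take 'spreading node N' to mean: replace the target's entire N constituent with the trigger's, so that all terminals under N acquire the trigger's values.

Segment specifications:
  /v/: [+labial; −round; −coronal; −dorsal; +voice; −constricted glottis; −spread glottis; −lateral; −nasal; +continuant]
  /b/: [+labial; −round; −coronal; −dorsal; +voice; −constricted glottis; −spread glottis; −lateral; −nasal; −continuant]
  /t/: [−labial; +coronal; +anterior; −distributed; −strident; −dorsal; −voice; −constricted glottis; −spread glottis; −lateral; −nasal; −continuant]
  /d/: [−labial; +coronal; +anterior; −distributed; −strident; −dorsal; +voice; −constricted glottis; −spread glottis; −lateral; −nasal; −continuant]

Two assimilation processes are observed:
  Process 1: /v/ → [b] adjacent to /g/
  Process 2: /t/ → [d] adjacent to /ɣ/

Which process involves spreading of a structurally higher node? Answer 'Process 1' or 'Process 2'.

Process 1

In Process 1, [continuant] changes, so the minimal spreading node is [continuant] at depth 1.
In Process 2, [voice] changes, so the minimal spreading node is [voice] at depth 6.
[continuant] is closer to Root than [voice], so Process 1 spreads the higher node.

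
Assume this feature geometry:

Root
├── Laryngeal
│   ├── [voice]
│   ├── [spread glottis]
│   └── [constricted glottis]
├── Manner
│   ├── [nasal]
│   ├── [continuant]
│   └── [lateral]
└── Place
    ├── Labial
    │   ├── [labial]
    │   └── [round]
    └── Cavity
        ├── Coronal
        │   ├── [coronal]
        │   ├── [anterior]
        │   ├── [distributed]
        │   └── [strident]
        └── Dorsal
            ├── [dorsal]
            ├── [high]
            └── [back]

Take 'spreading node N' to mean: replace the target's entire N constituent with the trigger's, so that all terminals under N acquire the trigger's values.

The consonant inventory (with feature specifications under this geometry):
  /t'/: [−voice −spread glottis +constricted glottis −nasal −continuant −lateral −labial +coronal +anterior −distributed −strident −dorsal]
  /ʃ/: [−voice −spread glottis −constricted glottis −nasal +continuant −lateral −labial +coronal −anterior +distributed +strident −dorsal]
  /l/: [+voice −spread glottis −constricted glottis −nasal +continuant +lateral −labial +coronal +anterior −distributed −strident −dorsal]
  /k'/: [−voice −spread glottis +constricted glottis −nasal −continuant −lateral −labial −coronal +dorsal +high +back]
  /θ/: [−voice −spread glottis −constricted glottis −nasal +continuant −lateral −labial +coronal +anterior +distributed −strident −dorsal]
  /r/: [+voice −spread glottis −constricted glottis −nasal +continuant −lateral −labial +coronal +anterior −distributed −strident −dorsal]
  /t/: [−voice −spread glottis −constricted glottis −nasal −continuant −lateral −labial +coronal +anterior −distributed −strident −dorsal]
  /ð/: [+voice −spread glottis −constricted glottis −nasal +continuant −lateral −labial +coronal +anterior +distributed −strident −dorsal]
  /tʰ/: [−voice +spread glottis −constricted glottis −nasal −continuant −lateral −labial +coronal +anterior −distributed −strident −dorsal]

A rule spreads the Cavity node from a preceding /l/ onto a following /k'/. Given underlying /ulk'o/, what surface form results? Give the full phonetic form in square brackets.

[ult'o]

The Cavity node dominates the terminals [coronal], [anterior], [distributed], [strident], [dorsal], [high], [back].
Spreading Cavity from /l/ onto /k'/ replaces those values with /l/'s: [+coronal], [+anterior], [−distributed], [−strident], [−dorsal]. Features outside Cavity ([voice], [spread glottis], [constricted glottis], …) stay as in /k'/.
Among the inventory, only /t'/ has exactly this specification, giving the surface form [ult'o].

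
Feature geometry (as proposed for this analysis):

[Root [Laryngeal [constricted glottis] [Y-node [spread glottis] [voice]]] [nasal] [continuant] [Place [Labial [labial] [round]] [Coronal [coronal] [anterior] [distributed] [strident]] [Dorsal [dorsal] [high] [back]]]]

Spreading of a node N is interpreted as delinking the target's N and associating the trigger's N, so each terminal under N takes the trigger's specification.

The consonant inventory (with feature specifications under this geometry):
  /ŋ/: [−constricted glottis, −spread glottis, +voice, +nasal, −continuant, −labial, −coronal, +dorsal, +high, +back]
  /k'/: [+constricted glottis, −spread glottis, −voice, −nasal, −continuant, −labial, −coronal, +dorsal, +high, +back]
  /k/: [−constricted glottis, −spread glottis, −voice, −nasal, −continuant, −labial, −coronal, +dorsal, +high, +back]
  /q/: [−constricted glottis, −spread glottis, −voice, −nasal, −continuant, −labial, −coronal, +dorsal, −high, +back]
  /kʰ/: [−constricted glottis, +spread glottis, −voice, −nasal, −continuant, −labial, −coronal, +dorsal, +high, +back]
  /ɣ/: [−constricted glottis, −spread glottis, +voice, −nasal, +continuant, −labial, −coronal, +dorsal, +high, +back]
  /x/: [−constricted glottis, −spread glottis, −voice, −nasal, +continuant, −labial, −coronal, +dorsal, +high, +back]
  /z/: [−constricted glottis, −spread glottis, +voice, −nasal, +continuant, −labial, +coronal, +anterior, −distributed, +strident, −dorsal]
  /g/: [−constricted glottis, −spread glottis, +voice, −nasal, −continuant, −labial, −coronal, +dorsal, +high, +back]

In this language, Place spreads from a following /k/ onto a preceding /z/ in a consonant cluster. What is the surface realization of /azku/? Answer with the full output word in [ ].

[aɣku]

The Place node dominates the terminals [labial], [round], [coronal], [anterior], [distributed], [strident], [dorsal], [high], [back].
After delinking /z/'s Place and linking /k/'s, the affected terminals become [−labial], [−coronal], [+dorsal], [+high], [+back]; [constricted glottis], [spread glottis], [voice], … (outside Place) are retained from /z/.
The resulting bundle matches /ɣ/ in the inventory; substituting it for /z/ gives [aɣku].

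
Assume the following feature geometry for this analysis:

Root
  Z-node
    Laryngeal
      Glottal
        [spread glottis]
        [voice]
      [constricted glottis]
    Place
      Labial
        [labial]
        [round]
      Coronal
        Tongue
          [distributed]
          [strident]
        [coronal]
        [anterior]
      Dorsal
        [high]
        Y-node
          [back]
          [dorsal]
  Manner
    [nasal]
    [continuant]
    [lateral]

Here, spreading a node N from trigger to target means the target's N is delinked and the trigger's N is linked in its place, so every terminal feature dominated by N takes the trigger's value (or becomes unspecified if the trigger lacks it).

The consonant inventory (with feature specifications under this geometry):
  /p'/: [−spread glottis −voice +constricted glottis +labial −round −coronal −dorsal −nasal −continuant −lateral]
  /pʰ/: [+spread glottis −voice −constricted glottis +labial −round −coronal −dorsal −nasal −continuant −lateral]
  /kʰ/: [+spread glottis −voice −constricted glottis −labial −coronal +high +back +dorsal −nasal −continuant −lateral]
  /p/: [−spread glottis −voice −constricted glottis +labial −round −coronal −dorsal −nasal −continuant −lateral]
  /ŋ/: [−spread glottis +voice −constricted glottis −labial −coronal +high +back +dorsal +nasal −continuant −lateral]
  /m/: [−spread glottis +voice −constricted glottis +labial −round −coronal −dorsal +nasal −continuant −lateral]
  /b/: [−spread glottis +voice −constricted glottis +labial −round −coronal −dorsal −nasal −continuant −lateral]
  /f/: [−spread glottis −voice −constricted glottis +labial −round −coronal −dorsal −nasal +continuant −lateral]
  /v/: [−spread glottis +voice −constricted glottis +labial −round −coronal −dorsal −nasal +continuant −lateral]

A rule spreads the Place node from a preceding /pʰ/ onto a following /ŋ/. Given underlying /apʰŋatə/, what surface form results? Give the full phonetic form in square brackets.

[apʰmatə]

Terminals under Place in this geometry: [labial], [round], [distributed], [strident], [coronal], [anterior], [high], [back], [dorsal].
The target acquires /pʰ/'s values for everything under Place — [+labial], [−round], [−coronal], [−dorsal] — while keeping its own [spread glottis], [voice], [constricted glottis], ….
Among the inventory, only /m/ has exactly this specification, giving the surface form [apʰmatə].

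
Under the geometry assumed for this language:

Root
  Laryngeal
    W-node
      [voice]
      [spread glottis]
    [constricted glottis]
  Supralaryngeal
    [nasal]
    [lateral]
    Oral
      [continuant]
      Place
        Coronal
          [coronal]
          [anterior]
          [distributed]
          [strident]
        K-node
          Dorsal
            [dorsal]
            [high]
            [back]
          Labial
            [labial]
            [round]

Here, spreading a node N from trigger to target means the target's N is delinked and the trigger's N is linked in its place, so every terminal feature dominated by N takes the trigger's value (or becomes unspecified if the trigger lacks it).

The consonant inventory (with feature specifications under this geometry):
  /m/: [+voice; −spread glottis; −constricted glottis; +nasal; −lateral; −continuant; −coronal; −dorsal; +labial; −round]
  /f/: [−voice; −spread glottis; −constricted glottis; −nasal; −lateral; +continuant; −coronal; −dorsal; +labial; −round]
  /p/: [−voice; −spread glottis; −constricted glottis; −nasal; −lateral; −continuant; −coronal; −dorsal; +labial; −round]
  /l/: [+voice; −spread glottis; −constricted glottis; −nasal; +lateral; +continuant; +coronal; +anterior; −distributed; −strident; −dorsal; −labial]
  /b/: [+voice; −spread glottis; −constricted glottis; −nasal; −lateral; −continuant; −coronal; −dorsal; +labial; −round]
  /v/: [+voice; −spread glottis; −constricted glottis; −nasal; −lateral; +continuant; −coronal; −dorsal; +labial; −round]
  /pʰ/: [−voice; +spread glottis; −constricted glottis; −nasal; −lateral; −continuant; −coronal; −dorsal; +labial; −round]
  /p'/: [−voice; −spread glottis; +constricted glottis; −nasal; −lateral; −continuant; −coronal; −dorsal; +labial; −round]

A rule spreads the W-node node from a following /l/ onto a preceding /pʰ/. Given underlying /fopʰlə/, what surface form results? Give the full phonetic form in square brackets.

[foblə]

Terminals under W-node in this geometry: [voice], [spread glottis].
After delinking /pʰ/'s W-node and linking /l/'s, the affected terminals become [+voice], [−spread glottis]; [constricted glottis], [nasal], [lateral], … (outside W-node) are retained from /pʰ/.
Among the inventory, only /b/ has exactly this specification, giving the surface form [foblə].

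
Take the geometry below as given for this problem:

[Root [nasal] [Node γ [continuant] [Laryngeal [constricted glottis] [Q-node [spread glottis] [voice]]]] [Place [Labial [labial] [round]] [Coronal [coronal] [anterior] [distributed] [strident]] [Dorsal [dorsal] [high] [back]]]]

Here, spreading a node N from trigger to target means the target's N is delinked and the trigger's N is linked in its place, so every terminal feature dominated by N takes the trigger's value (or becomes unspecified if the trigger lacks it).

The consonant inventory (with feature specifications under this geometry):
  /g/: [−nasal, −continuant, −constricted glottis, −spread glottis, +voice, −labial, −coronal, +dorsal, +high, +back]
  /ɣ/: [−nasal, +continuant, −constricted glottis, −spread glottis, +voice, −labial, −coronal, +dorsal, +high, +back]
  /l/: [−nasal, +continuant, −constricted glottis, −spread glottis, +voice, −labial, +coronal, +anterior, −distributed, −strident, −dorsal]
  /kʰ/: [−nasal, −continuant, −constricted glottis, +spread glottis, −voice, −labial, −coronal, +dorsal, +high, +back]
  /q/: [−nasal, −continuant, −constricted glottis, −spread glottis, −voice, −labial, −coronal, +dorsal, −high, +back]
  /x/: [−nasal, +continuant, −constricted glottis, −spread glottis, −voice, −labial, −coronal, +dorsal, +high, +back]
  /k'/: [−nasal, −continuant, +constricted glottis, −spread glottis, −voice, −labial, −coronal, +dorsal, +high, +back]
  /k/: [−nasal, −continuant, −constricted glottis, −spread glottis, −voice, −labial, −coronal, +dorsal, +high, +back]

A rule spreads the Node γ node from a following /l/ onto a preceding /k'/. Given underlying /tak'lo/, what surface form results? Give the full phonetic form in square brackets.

The Node γ node dominates the terminals [continuant], [constricted glottis], [spread glottis], [voice].
The target acquires /l/'s values for everything under Node γ — [+continuant], [−constricted glottis], [−spread glottis], [+voice] — while keeping its own [nasal], [labial], [coronal], ….
The resulting bundle matches /ɣ/ in the inventory; substituting it for /k'/ gives [taɣlo].

[taɣlo]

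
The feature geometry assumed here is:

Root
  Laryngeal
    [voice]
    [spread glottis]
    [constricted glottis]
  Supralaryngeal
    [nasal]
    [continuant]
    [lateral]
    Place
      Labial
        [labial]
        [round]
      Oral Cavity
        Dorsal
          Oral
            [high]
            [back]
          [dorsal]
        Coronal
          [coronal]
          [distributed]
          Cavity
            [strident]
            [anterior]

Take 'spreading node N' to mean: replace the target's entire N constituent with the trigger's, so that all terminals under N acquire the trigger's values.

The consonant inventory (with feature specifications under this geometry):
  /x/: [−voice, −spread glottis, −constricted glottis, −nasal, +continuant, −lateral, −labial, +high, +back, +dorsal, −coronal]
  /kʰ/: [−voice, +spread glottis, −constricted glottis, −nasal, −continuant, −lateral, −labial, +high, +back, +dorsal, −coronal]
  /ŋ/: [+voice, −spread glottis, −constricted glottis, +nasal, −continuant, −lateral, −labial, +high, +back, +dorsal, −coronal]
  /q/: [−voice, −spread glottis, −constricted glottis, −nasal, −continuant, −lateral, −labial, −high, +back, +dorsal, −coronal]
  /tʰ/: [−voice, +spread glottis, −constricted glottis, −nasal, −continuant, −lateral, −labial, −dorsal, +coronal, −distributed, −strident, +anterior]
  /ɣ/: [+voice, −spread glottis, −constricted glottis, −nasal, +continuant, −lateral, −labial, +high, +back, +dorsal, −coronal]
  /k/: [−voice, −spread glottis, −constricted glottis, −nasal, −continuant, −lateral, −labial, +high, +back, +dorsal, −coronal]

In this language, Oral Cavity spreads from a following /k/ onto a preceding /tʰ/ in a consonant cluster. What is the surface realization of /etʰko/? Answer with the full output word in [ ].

[ekʰko]

Oral Cavity immediately or transitively dominates [high], [back], [dorsal], [coronal], [distributed], [strident], [anterior].
The target acquires /k/'s values for everything under Oral Cavity — [+high], [+back], [+dorsal], [−coronal] — while keeping its own [voice], [spread glottis], [constricted glottis], ….
This feature bundle is that of [kʰ], so /etʰko/ surfaces as [ekʰko].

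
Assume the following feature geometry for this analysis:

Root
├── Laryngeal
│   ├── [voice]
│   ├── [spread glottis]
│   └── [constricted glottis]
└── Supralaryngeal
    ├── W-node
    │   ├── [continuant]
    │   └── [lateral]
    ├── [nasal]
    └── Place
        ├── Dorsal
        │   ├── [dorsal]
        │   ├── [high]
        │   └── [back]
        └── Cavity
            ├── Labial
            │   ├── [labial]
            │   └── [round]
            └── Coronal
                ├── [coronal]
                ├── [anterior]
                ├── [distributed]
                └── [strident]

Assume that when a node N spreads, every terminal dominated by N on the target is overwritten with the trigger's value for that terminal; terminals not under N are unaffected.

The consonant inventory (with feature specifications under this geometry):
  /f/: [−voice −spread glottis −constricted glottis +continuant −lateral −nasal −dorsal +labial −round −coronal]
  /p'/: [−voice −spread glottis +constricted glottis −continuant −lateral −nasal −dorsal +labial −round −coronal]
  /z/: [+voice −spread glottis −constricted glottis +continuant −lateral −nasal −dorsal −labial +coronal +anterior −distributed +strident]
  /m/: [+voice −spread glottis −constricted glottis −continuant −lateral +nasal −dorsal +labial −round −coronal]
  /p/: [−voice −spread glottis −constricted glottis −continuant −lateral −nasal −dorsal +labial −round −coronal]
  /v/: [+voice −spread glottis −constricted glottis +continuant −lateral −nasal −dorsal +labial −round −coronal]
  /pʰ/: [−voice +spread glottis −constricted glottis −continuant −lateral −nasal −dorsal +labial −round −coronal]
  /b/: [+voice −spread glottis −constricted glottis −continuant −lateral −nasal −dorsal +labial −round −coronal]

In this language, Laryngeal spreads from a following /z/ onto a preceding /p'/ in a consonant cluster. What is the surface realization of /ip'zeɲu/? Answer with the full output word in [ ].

Laryngeal immediately or transitively dominates [voice], [spread glottis], [constricted glottis].
Spreading Laryngeal from /z/ onto /p'/ replaces those values with /z/'s: [+voice], [−spread glottis], [−constricted glottis]. Features outside Laryngeal ([continuant], [lateral], [nasal], …) stay as in /p'/.
This feature bundle is that of [b], so /ip'zeɲu/ surfaces as [ibzeɲu].

[ibzeɲu]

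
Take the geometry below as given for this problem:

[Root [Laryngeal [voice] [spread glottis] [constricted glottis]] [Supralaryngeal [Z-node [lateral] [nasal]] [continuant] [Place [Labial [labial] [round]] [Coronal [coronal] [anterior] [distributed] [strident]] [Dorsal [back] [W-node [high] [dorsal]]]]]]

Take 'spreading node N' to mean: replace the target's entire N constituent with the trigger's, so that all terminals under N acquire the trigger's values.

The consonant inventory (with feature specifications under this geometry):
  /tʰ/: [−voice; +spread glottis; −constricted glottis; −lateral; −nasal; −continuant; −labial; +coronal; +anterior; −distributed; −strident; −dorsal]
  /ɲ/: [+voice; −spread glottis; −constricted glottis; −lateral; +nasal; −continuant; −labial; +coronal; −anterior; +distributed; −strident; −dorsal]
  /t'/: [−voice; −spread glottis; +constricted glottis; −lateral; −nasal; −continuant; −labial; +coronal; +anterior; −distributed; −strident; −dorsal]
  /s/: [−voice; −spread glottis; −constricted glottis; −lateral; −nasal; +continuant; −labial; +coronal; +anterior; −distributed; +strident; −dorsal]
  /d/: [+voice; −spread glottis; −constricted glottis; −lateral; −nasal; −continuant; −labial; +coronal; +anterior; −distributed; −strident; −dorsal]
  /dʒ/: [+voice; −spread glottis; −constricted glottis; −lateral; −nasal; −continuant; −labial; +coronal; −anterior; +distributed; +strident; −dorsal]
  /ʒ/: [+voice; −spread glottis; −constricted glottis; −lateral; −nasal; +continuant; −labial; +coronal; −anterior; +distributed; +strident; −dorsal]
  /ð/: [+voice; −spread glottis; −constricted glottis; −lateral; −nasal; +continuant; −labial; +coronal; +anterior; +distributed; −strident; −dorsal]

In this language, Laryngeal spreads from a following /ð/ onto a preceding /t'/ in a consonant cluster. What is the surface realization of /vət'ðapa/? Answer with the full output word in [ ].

[vədðapa]

Laryngeal immediately or transitively dominates [voice], [spread glottis], [constricted glottis].
Spreading Laryngeal from /ð/ onto /t'/ replaces those values with /ð/'s: [+voice], [−spread glottis], [−constricted glottis]. Features outside Laryngeal ([lateral], [nasal], [continuant], …) stay as in /t'/.
The resulting bundle matches /d/ in the inventory; substituting it for /t'/ gives [vədðapa].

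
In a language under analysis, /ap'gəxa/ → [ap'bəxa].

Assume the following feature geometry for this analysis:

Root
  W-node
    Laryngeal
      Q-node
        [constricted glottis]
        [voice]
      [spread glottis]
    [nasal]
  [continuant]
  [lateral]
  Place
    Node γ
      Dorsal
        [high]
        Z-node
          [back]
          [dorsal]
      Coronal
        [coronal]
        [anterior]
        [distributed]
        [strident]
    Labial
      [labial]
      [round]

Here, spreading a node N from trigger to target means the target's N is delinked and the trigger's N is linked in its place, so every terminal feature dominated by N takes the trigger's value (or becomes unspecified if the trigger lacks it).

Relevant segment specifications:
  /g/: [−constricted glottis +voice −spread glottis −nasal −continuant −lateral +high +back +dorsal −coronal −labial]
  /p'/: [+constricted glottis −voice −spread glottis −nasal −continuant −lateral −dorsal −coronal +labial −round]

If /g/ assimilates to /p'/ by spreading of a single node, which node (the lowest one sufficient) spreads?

Comparing /g/ with its surface form [b], the features that change are [labial], [round], [dorsal], [high], [back].
Tracing each changed feature up the tree, the paths first meet at Place; any lower node misses at least one of them.
Delinking /g/'s Place and associating /p'/'s Place gives precisely the feature bundle of [b].
[constricted glottis], [voice] — on which /p'/ differs from /g/ — are unchanged, so Root cannot have spread; the constituent is no larger than Place.

Place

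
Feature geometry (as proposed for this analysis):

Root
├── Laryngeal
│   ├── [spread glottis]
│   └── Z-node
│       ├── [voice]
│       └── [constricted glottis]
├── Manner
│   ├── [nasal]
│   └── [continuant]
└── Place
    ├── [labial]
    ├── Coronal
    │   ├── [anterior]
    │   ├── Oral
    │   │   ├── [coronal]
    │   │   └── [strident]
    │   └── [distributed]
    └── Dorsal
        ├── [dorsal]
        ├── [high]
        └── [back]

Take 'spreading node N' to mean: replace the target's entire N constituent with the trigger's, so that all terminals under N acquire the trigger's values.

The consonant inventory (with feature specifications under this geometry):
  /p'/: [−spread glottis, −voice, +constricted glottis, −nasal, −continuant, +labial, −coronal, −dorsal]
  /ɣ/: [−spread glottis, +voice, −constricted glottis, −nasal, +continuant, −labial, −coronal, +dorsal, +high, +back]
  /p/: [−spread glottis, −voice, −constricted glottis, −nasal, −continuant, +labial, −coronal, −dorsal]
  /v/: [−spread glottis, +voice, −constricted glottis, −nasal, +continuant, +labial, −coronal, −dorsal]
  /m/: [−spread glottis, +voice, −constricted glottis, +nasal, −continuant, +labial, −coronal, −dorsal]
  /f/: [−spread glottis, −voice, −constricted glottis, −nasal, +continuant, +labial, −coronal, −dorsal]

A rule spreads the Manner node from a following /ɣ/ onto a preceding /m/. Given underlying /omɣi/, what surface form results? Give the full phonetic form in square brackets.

[ovɣi]

Manner immediately or transitively dominates [nasal], [continuant].
Spreading Manner from /ɣ/ onto /m/ replaces those values with /ɣ/'s: [−nasal], [+continuant]. Features outside Manner ([spread glottis], [voice], [constricted glottis], …) stay as in /m/.
Among the inventory, only /v/ has exactly this specification, giving the surface form [ovɣi].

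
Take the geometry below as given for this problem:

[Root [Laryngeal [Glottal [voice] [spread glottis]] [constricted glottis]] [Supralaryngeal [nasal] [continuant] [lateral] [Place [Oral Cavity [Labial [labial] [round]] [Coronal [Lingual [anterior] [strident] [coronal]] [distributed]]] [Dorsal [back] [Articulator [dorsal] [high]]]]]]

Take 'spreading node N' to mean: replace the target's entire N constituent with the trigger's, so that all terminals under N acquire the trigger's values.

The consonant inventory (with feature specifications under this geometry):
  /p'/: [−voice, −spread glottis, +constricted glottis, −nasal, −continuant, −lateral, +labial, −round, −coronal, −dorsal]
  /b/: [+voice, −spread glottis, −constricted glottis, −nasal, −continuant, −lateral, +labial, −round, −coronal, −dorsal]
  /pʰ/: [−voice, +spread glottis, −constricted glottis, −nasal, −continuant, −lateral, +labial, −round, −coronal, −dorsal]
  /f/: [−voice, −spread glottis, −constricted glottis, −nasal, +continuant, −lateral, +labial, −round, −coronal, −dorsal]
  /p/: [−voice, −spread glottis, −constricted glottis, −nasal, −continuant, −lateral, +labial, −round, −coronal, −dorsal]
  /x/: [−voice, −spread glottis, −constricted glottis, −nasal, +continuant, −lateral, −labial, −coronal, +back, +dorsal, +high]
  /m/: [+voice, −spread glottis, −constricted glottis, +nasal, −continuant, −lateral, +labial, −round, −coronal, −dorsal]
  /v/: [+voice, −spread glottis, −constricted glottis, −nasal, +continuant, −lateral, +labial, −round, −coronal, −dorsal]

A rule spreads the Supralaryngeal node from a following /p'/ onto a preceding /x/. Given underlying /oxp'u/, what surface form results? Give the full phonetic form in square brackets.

Supralaryngeal immediately or transitively dominates [nasal], [continuant], [lateral], [labial], [round], [anterior], [strident], [coronal], [distributed], [back], [dorsal], [high].
Spreading Supralaryngeal from /p'/ onto /x/ replaces those values with /p'/'s: [−nasal], [−continuant], [−lateral], [+labial], [−round], [−coronal], [−dorsal]. Features outside Supralaryngeal ([voice], [spread glottis], [constricted glottis]) stay as in /x/.
This feature bundle is that of [p], so /oxp'u/ surfaces as [opp'u].

[opp'u]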